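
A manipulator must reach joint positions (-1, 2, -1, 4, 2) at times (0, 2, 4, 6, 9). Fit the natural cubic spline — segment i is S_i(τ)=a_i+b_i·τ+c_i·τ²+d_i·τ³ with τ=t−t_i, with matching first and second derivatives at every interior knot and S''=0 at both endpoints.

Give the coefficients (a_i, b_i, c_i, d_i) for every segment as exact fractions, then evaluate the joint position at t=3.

  seg 0: a=-1 b=560/213 c=0 d=-481/1704
  seg 1: a=2 b=-323/426 c=-481/284 d=1127/1704
  seg 2: a=-1 b=86/213 c=323/142 d=-1045/1704
  seg 3: a=4 b=913/426 c=-399/284 d=133/852
S(3) = 119/568

Δ: Δ0=3/2, Δ1=-3/2, Δ2=5/2, Δ3=-2/3
row 1: diag=8, rhs=-18; c'=1/4, d'=-9/4
row 2: denom=8−2·1/4=15/2; d'=(24−2·-9/4)/(15/2)=19/5
row 3: denom=10−2·4/15=142/15; d'=(-19−2·19/5)/(142/15)=-399/142
back: M3=-399/142
back: M2=19/5−4/15·-399/142=323/71
back: M1=-9/4−1/4·323/71=-481/142
M: M0=0, M1=-481/142, M2=323/71, M3=-399/142, M4=0
seg 0: a=-1, c=M0/2=0, d=(M1−M0)/(6·2)=-481/1704, b=Δ0−h0·(2M0+M1)/6=560/213
seg 1: a=2, c=M1/2=-481/284, d=(M2−M1)/(6·2)=1127/1704, b=Δ1−h1·(2M1+M2)/6=-323/426
seg 2: a=-1, c=M2/2=323/142, d=(M3−M2)/(6·2)=-1045/1704, b=Δ2−h2·(2M2+M3)/6=86/213
seg 3: a=4, c=M3/2=-399/284, d=(M4−M3)/(6·3)=133/852, b=Δ3−h3·(2M3+M4)/6=913/426
t_q=3 → seg 1, τ=1; S=2+-323/426·τ+-481/284·τ²+1127/1704·τ³=119/568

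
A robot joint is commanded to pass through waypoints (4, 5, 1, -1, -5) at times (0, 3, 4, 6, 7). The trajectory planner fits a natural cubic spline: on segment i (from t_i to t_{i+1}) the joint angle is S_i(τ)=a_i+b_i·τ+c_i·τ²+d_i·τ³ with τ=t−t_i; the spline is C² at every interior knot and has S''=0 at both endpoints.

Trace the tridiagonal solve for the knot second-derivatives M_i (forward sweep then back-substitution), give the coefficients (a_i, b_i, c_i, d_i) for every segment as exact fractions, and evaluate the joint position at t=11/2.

Δ: Δ0=1/3, Δ1=-4, Δ2=-1, Δ3=-4
row 1: diag=8, rhs=-26; c'=1/8, d'=-13/4
row 2: denom=6−1·1/8=47/8; d'=(18−1·-13/4)/(47/8)=170/47
row 3: denom=6−2·16/47=250/47; d'=(-18−2·170/47)/(250/47)=-593/125
back: M3=-593/125
back: M2=170/47−16/47·-593/125=654/125
back: M1=-13/4−1/8·654/125=-488/125
M: M0=0, M1=-488/125, M2=654/125, M3=-593/125, M4=0
seg 0: a=4, c=M0/2=0, d=(M1−M0)/(6·3)=-244/1125, b=Δ0−h0·(2M0+M1)/6=857/375
seg 1: a=5, c=M1/2=-244/125, d=(M2−M1)/(6·1)=571/375, b=Δ1−h1·(2M1+M2)/6=-1339/375
seg 2: a=1, c=M2/2=327/125, d=(M3−M2)/(6·2)=-1247/1500, b=Δ2−h2·(2M2+M3)/6=-218/75
seg 3: a=-1, c=M3/2=-593/250, d=(M4−M3)/(6·1)=593/750, b=Δ3−h3·(2M3+M4)/6=-907/375
t_q=11/2 → seg 2, τ=3/2; S=1+-218/75·τ+327/125·τ²+-1247/1500·τ³=-1119/4000

  seg 0: a=4 b=857/375 c=0 d=-244/1125
  seg 1: a=5 b=-1339/375 c=-244/125 d=571/375
  seg 2: a=1 b=-218/75 c=327/125 d=-1247/1500
  seg 3: a=-1 b=-907/375 c=-593/250 d=593/750
S(11/2) = -1119/4000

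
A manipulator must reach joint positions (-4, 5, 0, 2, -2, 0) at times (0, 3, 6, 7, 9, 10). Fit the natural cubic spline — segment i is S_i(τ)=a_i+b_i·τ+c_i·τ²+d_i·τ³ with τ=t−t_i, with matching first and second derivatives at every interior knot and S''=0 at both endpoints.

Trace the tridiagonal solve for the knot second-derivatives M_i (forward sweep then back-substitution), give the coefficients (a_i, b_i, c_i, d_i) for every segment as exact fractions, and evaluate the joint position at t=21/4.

  seg 0: a=-4 b=3245/678 c=0 d=-1211/6102
  seg 1: a=5 b=-194/339 c=-1211/678 d=2891/6102
  seg 2: a=0 b=1019/678 c=280/113 d=-1343/678
  seg 3: a=2 b=175/339 c=-783/226 d=374/339
  seg 4: a=-2 b=-35/339 c=713/226 d=-713/678
S(21/4) = 965/14464

Δ: Δ0=3, Δ1=-5/3, Δ2=2, Δ3=-2, Δ4=2
row 1: diag=12, rhs=-28; c'=1/4, d'=-7/3
row 2: denom=8−3·1/4=29/4; d'=(22−3·-7/3)/(29/4)=4
row 3: denom=6−1·4/29=170/29; d'=(-24−1·4)/(170/29)=-406/85
row 4: denom=6−2·29/85=452/85; d'=(24−2·-406/85)/(452/85)=713/113
back: M4=713/113
back: M3=-406/85−29/85·713/113=-783/113
back: M2=4−4/29·-783/113=560/113
back: M1=-7/3−1/4·560/113=-1211/339
M: M0=0, M1=-1211/339, M2=560/113, M3=-783/113, M4=713/113, M5=0
seg 0: a=-4, c=M0/2=0, d=(M1−M0)/(6·3)=-1211/6102, b=Δ0−h0·(2M0+M1)/6=3245/678
seg 1: a=5, c=M1/2=-1211/678, d=(M2−M1)/(6·3)=2891/6102, b=Δ1−h1·(2M1+M2)/6=-194/339
seg 2: a=0, c=M2/2=280/113, d=(M3−M2)/(6·1)=-1343/678, b=Δ2−h2·(2M2+M3)/6=1019/678
seg 3: a=2, c=M3/2=-783/226, d=(M4−M3)/(6·2)=374/339, b=Δ3−h3·(2M3+M4)/6=175/339
seg 4: a=-2, c=M4/2=713/226, d=(M5−M4)/(6·1)=-713/678, b=Δ4−h4·(2M4+M5)/6=-35/339
t_q=21/4 → seg 1, τ=9/4; S=5+-194/339·τ+-1211/678·τ²+2891/6102·τ³=965/14464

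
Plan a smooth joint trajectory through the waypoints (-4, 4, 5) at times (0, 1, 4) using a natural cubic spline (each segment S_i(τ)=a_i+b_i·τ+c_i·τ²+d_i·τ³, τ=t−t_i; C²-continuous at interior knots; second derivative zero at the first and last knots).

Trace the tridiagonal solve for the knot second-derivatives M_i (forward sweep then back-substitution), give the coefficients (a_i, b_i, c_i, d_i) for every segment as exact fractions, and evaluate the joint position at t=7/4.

Δ: Δ0=8, Δ1=1/3
row 1: diag=8, rhs=-46; c'=3/8, d'=-23/4
back: M1=-23/4
M: M0=0, M1=-23/4, M2=0
seg 0: a=-4, c=M0/2=0, d=(M1−M0)/(6·1)=-23/24, b=Δ0−h0·(2M0+M1)/6=215/24
seg 1: a=4, c=M1/2=-23/8, d=(M2−M1)/(6·3)=23/72, b=Δ1−h1·(2M1+M2)/6=73/12
t_q=7/4 → seg 1, τ=3/4; S=4+73/12·τ+-23/8·τ²+23/72·τ³=3625/512

  seg 0: a=-4 b=215/24 c=0 d=-23/24
  seg 1: a=4 b=73/12 c=-23/8 d=23/72
S(7/4) = 3625/512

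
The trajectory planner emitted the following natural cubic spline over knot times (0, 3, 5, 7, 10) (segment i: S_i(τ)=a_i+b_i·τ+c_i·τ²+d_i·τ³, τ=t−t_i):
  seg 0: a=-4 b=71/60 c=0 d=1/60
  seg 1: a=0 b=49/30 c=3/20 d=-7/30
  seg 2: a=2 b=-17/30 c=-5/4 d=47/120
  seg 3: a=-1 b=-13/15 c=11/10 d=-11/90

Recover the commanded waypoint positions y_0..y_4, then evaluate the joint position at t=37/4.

y_0=-4 y_1=0 y_2=2 y_3=-1 y_4=3
S(37/4) = 157/128

y_0 = S_0(0) = a_0 = -4
y_1 = S_1(0) = a_1 = 0
y_2 = S_2(0) = a_2 = 2
y_3 = S_3(0) = a_3 = -1
y_4 = S_3(3) = 3
t_q=37/4 is in segment 3 (τ=9/4); S_3(τ)=157/128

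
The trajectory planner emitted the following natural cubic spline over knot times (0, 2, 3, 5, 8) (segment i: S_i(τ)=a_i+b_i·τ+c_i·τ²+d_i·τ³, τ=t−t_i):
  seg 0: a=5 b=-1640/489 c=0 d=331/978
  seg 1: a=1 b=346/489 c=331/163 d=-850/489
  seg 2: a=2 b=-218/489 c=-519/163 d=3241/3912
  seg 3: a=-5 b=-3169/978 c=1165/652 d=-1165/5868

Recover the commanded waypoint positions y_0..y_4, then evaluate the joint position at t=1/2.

y_0 = S_0(0) = a_0 = 5
y_1 = S_1(0) = a_1 = 1
y_2 = S_2(0) = a_2 = 2
y_3 = S_3(0) = a_3 = -5
y_4 = S_3(3) = -4
t_q=1/2 is in segment 0 (τ=1/2); S_0(τ)=8777/2608

y_0=5 y_1=1 y_2=2 y_3=-5 y_4=-4
S(1/2) = 8777/2608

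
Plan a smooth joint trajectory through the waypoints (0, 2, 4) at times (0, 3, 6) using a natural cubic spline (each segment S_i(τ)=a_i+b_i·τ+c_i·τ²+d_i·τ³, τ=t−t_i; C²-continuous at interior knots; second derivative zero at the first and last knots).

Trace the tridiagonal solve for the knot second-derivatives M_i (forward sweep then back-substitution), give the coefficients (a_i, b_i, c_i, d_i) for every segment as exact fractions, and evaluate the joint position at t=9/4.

  seg 0: a=0 b=2/3 c=0 d=0
  seg 1: a=2 b=2/3 c=0 d=0
S(9/4) = 3/2

Δ: Δ0=2/3, Δ1=2/3
row 1: diag=12, rhs=0; c'=1/4, d'=0
back: M1=0
M: M0=0, M1=0, M2=0
seg 0: a=0, c=M0/2=0, d=(M1−M0)/(6·3)=0, b=Δ0−h0·(2M0+M1)/6=2/3
seg 1: a=2, c=M1/2=0, d=(M2−M1)/(6·3)=0, b=Δ1−h1·(2M1+M2)/6=2/3
t_q=9/4 → seg 0, τ=9/4; S=0+2/3·τ+0·τ²+0·τ³=3/2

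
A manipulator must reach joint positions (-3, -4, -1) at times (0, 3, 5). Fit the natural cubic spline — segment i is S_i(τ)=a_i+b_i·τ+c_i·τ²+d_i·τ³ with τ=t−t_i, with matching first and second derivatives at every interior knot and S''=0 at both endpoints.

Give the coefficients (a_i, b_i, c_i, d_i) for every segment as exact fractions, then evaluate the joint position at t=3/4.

Δ: Δ0=-1/3, Δ1=3/2
row 1: diag=10, rhs=11; c'=1/5, d'=11/10
back: M1=11/10
M: M0=0, M1=11/10, M2=0
seg 0: a=-3, c=M0/2=0, d=(M1−M0)/(6·3)=11/180, b=Δ0−h0·(2M0+M1)/6=-53/60
seg 1: a=-4, c=M1/2=11/20, d=(M2−M1)/(6·2)=-11/120, b=Δ1−h1·(2M1+M2)/6=23/30
t_q=3/4 → seg 0, τ=3/4; S=-3+-53/60·τ+0·τ²+11/180·τ³=-931/256

  seg 0: a=-3 b=-53/60 c=0 d=11/180
  seg 1: a=-4 b=23/30 c=11/20 d=-11/120
S(3/4) = -931/256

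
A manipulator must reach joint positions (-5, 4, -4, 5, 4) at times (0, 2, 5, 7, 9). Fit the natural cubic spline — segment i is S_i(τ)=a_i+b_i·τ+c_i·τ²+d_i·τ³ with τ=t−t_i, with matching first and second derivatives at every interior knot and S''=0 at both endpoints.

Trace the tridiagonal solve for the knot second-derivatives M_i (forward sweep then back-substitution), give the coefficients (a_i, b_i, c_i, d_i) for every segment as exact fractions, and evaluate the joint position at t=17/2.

  seg 0: a=-5 b=1721/258 c=0 d=-70/129
  seg 1: a=4 b=41/258 c=-140/43 d=199/258
  seg 2: a=-4 b=187/129 c=317/86 d=-1115/1032
  seg 3: a=5 b=833/258 c=-481/172 d=481/1032
S(17/2) = 14101/2752

Δ: Δ0=9/2, Δ1=-8/3, Δ2=9/2, Δ3=-1/2
row 1: diag=10, rhs=-43; c'=3/10, d'=-43/10
row 2: denom=10−3·3/10=91/10; d'=(43−3·-43/10)/(91/10)=43/7
row 3: denom=8−2·20/91=688/91; d'=(-30−2·43/7)/(688/91)=-481/86
back: M3=-481/86
back: M2=43/7−20/91·-481/86=317/43
back: M1=-43/10−3/10·317/43=-280/43
M: M0=0, M1=-280/43, M2=317/43, M3=-481/86, M4=0
seg 0: a=-5, c=M0/2=0, d=(M1−M0)/(6·2)=-70/129, b=Δ0−h0·(2M0+M1)/6=1721/258
seg 1: a=4, c=M1/2=-140/43, d=(M2−M1)/(6·3)=199/258, b=Δ1−h1·(2M1+M2)/6=41/258
seg 2: a=-4, c=M2/2=317/86, d=(M3−M2)/(6·2)=-1115/1032, b=Δ2−h2·(2M2+M3)/6=187/129
seg 3: a=5, c=M3/2=-481/172, d=(M4−M3)/(6·2)=481/1032, b=Δ3−h3·(2M3+M4)/6=833/258
t_q=17/2 → seg 3, τ=3/2; S=5+833/258·τ+-481/172·τ²+481/1032·τ³=14101/2752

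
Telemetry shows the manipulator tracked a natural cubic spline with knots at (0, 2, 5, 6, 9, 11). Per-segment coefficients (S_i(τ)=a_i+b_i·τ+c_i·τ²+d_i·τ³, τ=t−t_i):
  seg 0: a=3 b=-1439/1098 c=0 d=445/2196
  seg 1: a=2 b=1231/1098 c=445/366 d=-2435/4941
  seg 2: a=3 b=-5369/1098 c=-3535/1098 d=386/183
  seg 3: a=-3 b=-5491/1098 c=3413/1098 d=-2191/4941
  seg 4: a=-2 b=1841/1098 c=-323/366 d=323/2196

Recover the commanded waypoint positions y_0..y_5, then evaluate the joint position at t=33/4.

y_0 = S_0(0) = a_0 = 3
y_1 = S_1(0) = a_1 = 2
y_2 = S_2(0) = a_2 = 3
y_3 = S_3(0) = a_3 = -3
y_4 = S_4(0) = a_4 = -2
y_5 = S_4(2) = -1
t_q=33/4 is in segment 3 (τ=9/4); S_3(τ)=-13925/3904

y_0=3 y_1=2 y_2=3 y_3=-3 y_4=-2 y_5=-1
S(33/4) = -13925/3904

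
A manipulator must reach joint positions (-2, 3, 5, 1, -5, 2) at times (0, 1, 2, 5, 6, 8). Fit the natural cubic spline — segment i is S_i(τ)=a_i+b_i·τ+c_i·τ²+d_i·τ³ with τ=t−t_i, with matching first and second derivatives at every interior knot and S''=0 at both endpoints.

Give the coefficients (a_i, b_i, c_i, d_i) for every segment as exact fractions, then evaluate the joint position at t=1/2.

  seg 0: a=-2 b=42761/7446 c=0 d=-5531/7446
  seg 1: a=3 b=13084/3723 c=-5531/2482 d=5317/7446
  seg 2: a=5 b=8933/7446 c=-107/1241 d=-5645/22338
  seg 3: a=1 b=-22862/3723 c=-5859/2482 d=18625/7446
  seg 4: a=-5 b=-25003/7446 c=6383/1241 d=-6383/7446
S(1/2) = 15459/19856

Δ: Δ0=5, Δ1=2, Δ2=-4/3, Δ3=-6, Δ4=7/2
row 1: diag=4, rhs=-18; c'=1/4, d'=-9/2
row 2: denom=8−1·1/4=31/4; d'=(-20−1·-9/2)/(31/4)=-2
row 3: denom=8−3·12/31=212/31; d'=(-28−3·-2)/(212/31)=-341/106
row 4: denom=6−1·31/212=1241/212; d'=(57−1·-341/106)/(1241/212)=12766/1241
back: M4=12766/1241
back: M3=-341/106−31/212·12766/1241=-5859/1241
back: M2=-2−12/31·-5859/1241=-214/1241
back: M1=-9/2−1/4·-214/1241=-5531/1241
M: M0=0, M1=-5531/1241, M2=-214/1241, M3=-5859/1241, M4=12766/1241, M5=0
seg 0: a=-2, c=M0/2=0, d=(M1−M0)/(6·1)=-5531/7446, b=Δ0−h0·(2M0+M1)/6=42761/7446
seg 1: a=3, c=M1/2=-5531/2482, d=(M2−M1)/(6·1)=5317/7446, b=Δ1−h1·(2M1+M2)/6=13084/3723
seg 2: a=5, c=M2/2=-107/1241, d=(M3−M2)/(6·3)=-5645/22338, b=Δ2−h2·(2M2+M3)/6=8933/7446
seg 3: a=1, c=M3/2=-5859/2482, d=(M4−M3)/(6·1)=18625/7446, b=Δ3−h3·(2M3+M4)/6=-22862/3723
seg 4: a=-5, c=M4/2=6383/1241, d=(M5−M4)/(6·2)=-6383/7446, b=Δ4−h4·(2M4+M5)/6=-25003/7446
t_q=1/2 → seg 0, τ=1/2; S=-2+42761/7446·τ+0·τ²+-5531/7446·τ³=15459/19856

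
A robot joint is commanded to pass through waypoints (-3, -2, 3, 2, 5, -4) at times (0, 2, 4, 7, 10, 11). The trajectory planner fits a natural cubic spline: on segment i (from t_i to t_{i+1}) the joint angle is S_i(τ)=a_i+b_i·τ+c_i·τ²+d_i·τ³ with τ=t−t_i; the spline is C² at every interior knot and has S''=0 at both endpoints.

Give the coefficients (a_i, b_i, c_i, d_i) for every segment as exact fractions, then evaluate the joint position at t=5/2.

  seg 0: a=-3 b=-412/1509 c=0 d=2333/12072
  seg 1: a=-2 b=6175/3018 c=2333/2012 d=-5629/12072
  seg 2: a=3 b=1643/1509 c=-824/503 d=5270/13581
  seg 3: a=2 b=2621/1509 c=2798/1509 d=-9506/13581
  seg 4: a=5 b=-9109/1509 c=-2236/503 d=2236/1509
S(5/2) = -23995/32192

Δ: Δ0=1/2, Δ1=5/2, Δ2=-1/3, Δ3=1, Δ4=-9
row 1: diag=8, rhs=12; c'=1/4, d'=3/2
row 2: denom=10−2·1/4=19/2; d'=(-17−2·3/2)/(19/2)=-40/19
row 3: denom=12−3·6/19=210/19; d'=(8−3·-40/19)/(210/19)=136/105
row 4: denom=8−3·19/70=503/70; d'=(-60−3·136/105)/(503/70)=-4472/503
back: M4=-4472/503
back: M3=136/105−19/70·-4472/503=5596/1509
back: M2=-40/19−6/19·5596/1509=-1648/503
back: M1=3/2−1/4·-1648/503=2333/1006
M: M0=0, M1=2333/1006, M2=-1648/503, M3=5596/1509, M4=-4472/503, M5=0
seg 0: a=-3, c=M0/2=0, d=(M1−M0)/(6·2)=2333/12072, b=Δ0−h0·(2M0+M1)/6=-412/1509
seg 1: a=-2, c=M1/2=2333/2012, d=(M2−M1)/(6·2)=-5629/12072, b=Δ1−h1·(2M1+M2)/6=6175/3018
seg 2: a=3, c=M2/2=-824/503, d=(M3−M2)/(6·3)=5270/13581, b=Δ2−h2·(2M2+M3)/6=1643/1509
seg 3: a=2, c=M3/2=2798/1509, d=(M4−M3)/(6·3)=-9506/13581, b=Δ3−h3·(2M3+M4)/6=2621/1509
seg 4: a=5, c=M4/2=-2236/503, d=(M5−M4)/(6·1)=2236/1509, b=Δ4−h4·(2M4+M5)/6=-9109/1509
t_q=5/2 → seg 1, τ=1/2; S=-2+6175/3018·τ+2333/2012·τ²+-5629/12072·τ³=-23995/32192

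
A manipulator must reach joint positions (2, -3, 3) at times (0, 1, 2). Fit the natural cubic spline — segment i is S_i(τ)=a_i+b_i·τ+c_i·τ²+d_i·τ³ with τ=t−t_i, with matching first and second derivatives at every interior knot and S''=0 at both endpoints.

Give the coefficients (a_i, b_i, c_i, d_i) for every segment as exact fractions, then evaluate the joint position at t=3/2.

Δ: Δ0=-5, Δ1=6
row 1: diag=4, rhs=66; c'=1/4, d'=33/2
back: M1=33/2
M: M0=0, M1=33/2, M2=0
seg 0: a=2, c=M0/2=0, d=(M1−M0)/(6·1)=11/4, b=Δ0−h0·(2M0+M1)/6=-31/4
seg 1: a=-3, c=M1/2=33/4, d=(M2−M1)/(6·1)=-11/4, b=Δ1−h1·(2M1+M2)/6=1/2
t_q=3/2 → seg 1, τ=1/2; S=-3+1/2·τ+33/4·τ²+-11/4·τ³=-33/32

  seg 0: a=2 b=-31/4 c=0 d=11/4
  seg 1: a=-3 b=1/2 c=33/4 d=-11/4
S(3/2) = -33/32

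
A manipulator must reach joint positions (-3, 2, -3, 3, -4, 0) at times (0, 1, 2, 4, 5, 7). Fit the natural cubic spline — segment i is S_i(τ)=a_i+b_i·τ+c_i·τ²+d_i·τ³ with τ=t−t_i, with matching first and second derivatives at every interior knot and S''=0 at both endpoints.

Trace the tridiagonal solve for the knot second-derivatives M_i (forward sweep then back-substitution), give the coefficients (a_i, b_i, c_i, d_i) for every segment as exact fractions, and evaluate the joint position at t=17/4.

Δ: Δ0=5, Δ1=-5, Δ2=3, Δ3=-7, Δ4=2
row 1: diag=4, rhs=-60; c'=1/4, d'=-15
row 2: denom=6−1·1/4=23/4; d'=(48−1·-15)/(23/4)=252/23
row 3: denom=6−2·8/23=122/23; d'=(-60−2·252/23)/(122/23)=-942/61
row 4: denom=6−1·23/122=709/122; d'=(54−1·-942/61)/(709/122)=8472/709
back: M4=8472/709
back: M3=-942/61−23/122·8472/709=-12546/709
back: M2=252/23−8/23·-12546/709=12132/709
back: M1=-15−1/4·12132/709=-13668/709
M: M0=0, M1=-13668/709, M2=12132/709, M3=-12546/709, M4=8472/709, M5=0
seg 0: a=-3, c=M0/2=0, d=(M1−M0)/(6·1)=-2278/709, b=Δ0−h0·(2M0+M1)/6=5823/709
seg 1: a=2, c=M1/2=-6834/709, d=(M2−M1)/(6·1)=4300/709, b=Δ1−h1·(2M1+M2)/6=-1011/709
seg 2: a=-3, c=M2/2=6066/709, d=(M3−M2)/(6·2)=-4113/1418, b=Δ2−h2·(2M2+M3)/6=-1779/709
seg 3: a=3, c=M3/2=-6273/709, d=(M4−M3)/(6·1)=3503/709, b=Δ3−h3·(2M3+M4)/6=-2193/709
seg 4: a=-4, c=M4/2=4236/709, d=(M5−M4)/(6·2)=-706/709, b=Δ4−h4·(2M4+M5)/6=-4230/709
t_q=17/4 → seg 3, τ=1/4; S=3+-2193/709·τ+-6273/709·τ²+3503/709·τ³=79451/45376

  seg 0: a=-3 b=5823/709 c=0 d=-2278/709
  seg 1: a=2 b=-1011/709 c=-6834/709 d=4300/709
  seg 2: a=-3 b=-1779/709 c=6066/709 d=-4113/1418
  seg 3: a=3 b=-2193/709 c=-6273/709 d=3503/709
  seg 4: a=-4 b=-4230/709 c=4236/709 d=-706/709
S(17/4) = 79451/45376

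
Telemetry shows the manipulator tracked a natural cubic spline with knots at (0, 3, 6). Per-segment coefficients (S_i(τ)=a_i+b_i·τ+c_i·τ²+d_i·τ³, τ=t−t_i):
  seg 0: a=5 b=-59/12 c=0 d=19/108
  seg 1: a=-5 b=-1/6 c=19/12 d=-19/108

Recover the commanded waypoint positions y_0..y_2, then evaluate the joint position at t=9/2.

y_0 = S_0(0) = a_0 = 5
y_1 = S_1(0) = a_1 = -5
y_2 = S_1(3) = 4
t_q=9/2 is in segment 1 (τ=3/2); S_1(τ)=-73/32

y_0=5 y_1=-5 y_2=4
S(9/2) = -73/32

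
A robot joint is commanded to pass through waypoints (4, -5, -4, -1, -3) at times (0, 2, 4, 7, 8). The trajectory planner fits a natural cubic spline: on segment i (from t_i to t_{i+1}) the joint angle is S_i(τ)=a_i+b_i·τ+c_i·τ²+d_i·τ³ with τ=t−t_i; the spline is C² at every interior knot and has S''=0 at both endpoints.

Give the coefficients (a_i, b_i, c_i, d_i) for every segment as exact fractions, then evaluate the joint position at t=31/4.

Δ: Δ0=-9/2, Δ1=1/2, Δ2=1, Δ3=-2
row 1: diag=8, rhs=30; c'=1/4, d'=15/4
row 2: denom=10−2·1/4=19/2; d'=(3−2·15/4)/(19/2)=-9/19
row 3: denom=8−3·6/19=134/19; d'=(-18−3·-9/19)/(134/19)=-315/134
back: M3=-315/134
back: M2=-9/19−6/19·-315/134=18/67
back: M1=15/4−1/4·18/67=987/268
M: M0=0, M1=987/268, M2=18/67, M3=-315/134, M4=0
seg 0: a=4, c=M0/2=0, d=(M1−M0)/(6·2)=329/1072, b=Δ0−h0·(2M0+M1)/6=-1535/268
seg 1: a=-5, c=M1/2=987/536, d=(M2−M1)/(6·2)=-305/1072, b=Δ1−h1·(2M1+M2)/6=-137/67
seg 2: a=-4, c=M2/2=9/67, d=(M3−M2)/(6·3)=-39/268, b=Δ2−h2·(2M2+M3)/6=511/268
seg 3: a=-1, c=M3/2=-315/268, d=(M4−M3)/(6·1)=105/268, b=Δ3−h3·(2M3+M4)/6=-163/134
t_q=31/4 → seg 3, τ=3/4; S=-1+-163/134·τ+-315/268·τ²+105/268·τ³=-41305/17152

  seg 0: a=4 b=-1535/268 c=0 d=329/1072
  seg 1: a=-5 b=-137/67 c=987/536 d=-305/1072
  seg 2: a=-4 b=511/268 c=9/67 d=-39/268
  seg 3: a=-1 b=-163/134 c=-315/268 d=105/268
S(31/4) = -41305/17152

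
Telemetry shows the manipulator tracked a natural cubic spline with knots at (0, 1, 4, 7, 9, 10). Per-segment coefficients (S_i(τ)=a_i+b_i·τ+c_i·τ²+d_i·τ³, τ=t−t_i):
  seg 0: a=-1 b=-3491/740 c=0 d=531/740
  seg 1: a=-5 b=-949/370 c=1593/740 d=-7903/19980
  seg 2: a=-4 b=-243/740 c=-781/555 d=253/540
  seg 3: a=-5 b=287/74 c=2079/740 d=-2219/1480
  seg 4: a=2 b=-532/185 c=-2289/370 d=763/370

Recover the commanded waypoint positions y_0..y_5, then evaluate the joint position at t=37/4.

y_0 = S_0(0) = a_0 = -1
y_1 = S_1(0) = a_1 = -5
y_2 = S_2(0) = a_2 = -4
y_3 = S_3(0) = a_3 = -5
y_4 = S_4(0) = a_4 = 2
y_5 = S_4(1) = -5
t_q=37/4 is in segment 4 (τ=1/4); S_4(τ)=21943/23680

y_0=-1 y_1=-5 y_2=-4 y_3=-5 y_4=2 y_5=-5
S(37/4) = 21943/23680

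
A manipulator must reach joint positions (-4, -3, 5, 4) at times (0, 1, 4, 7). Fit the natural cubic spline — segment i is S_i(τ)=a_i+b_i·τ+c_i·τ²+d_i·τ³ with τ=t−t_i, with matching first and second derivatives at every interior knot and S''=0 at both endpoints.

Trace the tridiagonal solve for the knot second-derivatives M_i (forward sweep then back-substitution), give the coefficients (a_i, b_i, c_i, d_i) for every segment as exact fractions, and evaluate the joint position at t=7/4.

Δ: Δ0=1, Δ1=8/3, Δ2=-1/3
row 1: diag=8, rhs=10; c'=3/8, d'=5/4
row 2: denom=12−3·3/8=87/8; d'=(-18−3·5/4)/(87/8)=-2
back: M2=-2
back: M1=5/4−3/8·-2=2
M: M0=0, M1=2, M2=-2, M3=0
seg 0: a=-4, c=M0/2=0, d=(M1−M0)/(6·1)=1/3, b=Δ0−h0·(2M0+M1)/6=2/3
seg 1: a=-3, c=M1/2=1, d=(M2−M1)/(6·3)=-2/9, b=Δ1−h1·(2M1+M2)/6=5/3
seg 2: a=5, c=M2/2=-1, d=(M3−M2)/(6·3)=1/9, b=Δ2−h2·(2M2+M3)/6=5/3
t_q=7/4 → seg 1, τ=3/4; S=-3+5/3·τ+1·τ²+-2/9·τ³=-41/32

  seg 0: a=-4 b=2/3 c=0 d=1/3
  seg 1: a=-3 b=5/3 c=1 d=-2/9
  seg 2: a=5 b=5/3 c=-1 d=1/9
S(7/4) = -41/32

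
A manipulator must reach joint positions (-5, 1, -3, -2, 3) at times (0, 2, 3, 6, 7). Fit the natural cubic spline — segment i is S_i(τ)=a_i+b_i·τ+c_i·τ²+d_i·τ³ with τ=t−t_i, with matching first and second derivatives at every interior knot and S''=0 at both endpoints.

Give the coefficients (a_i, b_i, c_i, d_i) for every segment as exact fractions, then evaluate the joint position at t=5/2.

  seg 0: a=-5 b=2666/483 c=0 d=-1217/1932
  seg 1: a=1 b=-985/483 c=-1217/322 d=251/138
  seg 2: a=-3 b=-4001/966 c=270/161 d=-179/2898
  seg 3: a=-2 b=2054/483 c=361/322 d=-361/966
S(5/2) = -1899/2576

Δ: Δ0=3, Δ1=-4, Δ2=1/3, Δ3=5
row 1: diag=6, rhs=-42; c'=1/6, d'=-7
row 2: denom=8−1·1/6=47/6; d'=(26−1·-7)/(47/6)=198/47
row 3: denom=8−3·18/47=322/47; d'=(28−3·198/47)/(322/47)=361/161
back: M3=361/161
back: M2=198/47−18/47·361/161=540/161
back: M1=-7−1/6·540/161=-1217/161
M: M0=0, M1=-1217/161, M2=540/161, M3=361/161, M4=0
seg 0: a=-5, c=M0/2=0, d=(M1−M0)/(6·2)=-1217/1932, b=Δ0−h0·(2M0+M1)/6=2666/483
seg 1: a=1, c=M1/2=-1217/322, d=(M2−M1)/(6·1)=251/138, b=Δ1−h1·(2M1+M2)/6=-985/483
seg 2: a=-3, c=M2/2=270/161, d=(M3−M2)/(6·3)=-179/2898, b=Δ2−h2·(2M2+M3)/6=-4001/966
seg 3: a=-2, c=M3/2=361/322, d=(M4−M3)/(6·1)=-361/966, b=Δ3−h3·(2M3+M4)/6=2054/483
t_q=5/2 → seg 1, τ=1/2; S=1+-985/483·τ+-1217/322·τ²+251/138·τ³=-1899/2576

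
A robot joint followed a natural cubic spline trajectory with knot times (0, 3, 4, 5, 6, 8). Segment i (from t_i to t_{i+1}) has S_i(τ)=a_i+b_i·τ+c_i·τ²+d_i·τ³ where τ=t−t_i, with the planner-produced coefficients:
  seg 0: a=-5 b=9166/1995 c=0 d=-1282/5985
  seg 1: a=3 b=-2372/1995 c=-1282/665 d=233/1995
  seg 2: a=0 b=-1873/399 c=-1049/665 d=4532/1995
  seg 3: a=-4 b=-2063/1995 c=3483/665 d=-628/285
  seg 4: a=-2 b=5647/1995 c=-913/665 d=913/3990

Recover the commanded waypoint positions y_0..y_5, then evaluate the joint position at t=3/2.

y_0 = S_0(0) = a_0 = -5
y_1 = S_1(0) = a_1 = 3
y_2 = S_2(0) = a_2 = 0
y_3 = S_3(0) = a_3 = -4
y_4 = S_4(0) = a_4 = -2
y_5 = S_4(2) = 0
t_q=3/2 is in segment 0 (τ=3/2); S_0(τ)=3109/2660

y_0=-5 y_1=3 y_2=0 y_3=-4 y_4=-2 y_5=0
S(3/2) = 3109/2660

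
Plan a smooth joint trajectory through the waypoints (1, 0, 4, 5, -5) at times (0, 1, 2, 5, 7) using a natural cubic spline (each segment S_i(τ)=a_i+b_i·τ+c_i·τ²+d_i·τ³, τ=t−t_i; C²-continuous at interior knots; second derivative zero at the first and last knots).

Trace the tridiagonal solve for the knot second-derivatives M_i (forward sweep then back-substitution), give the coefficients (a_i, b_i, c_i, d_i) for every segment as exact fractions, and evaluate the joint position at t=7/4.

  seg 0: a=1 b=-1949/822 c=0 d=1127/822
  seg 1: a=0 b=716/411 c=1127/274 d=-1525/822
  seg 2: a=4 b=3619/822 c=-199/137 d=79/2466
  seg 3: a=5 b=-1417/411 c=-319/274 d=319/1644
S(7/4) = 49759/17536

Δ: Δ0=-1, Δ1=4, Δ2=1/3, Δ3=-5
row 1: diag=4, rhs=30; c'=1/4, d'=15/2
row 2: denom=8−1·1/4=31/4; d'=(-22−1·15/2)/(31/4)=-118/31
row 3: denom=10−3·12/31=274/31; d'=(-32−3·-118/31)/(274/31)=-319/137
back: M3=-319/137
back: M2=-118/31−12/31·-319/137=-398/137
back: M1=15/2−1/4·-398/137=1127/137
M: M0=0, M1=1127/137, M2=-398/137, M3=-319/137, M4=0
seg 0: a=1, c=M0/2=0, d=(M1−M0)/(6·1)=1127/822, b=Δ0−h0·(2M0+M1)/6=-1949/822
seg 1: a=0, c=M1/2=1127/274, d=(M2−M1)/(6·1)=-1525/822, b=Δ1−h1·(2M1+M2)/6=716/411
seg 2: a=4, c=M2/2=-199/137, d=(M3−M2)/(6·3)=79/2466, b=Δ2−h2·(2M2+M3)/6=3619/822
seg 3: a=5, c=M3/2=-319/274, d=(M4−M3)/(6·2)=319/1644, b=Δ3−h3·(2M3+M4)/6=-1417/411
t_q=7/4 → seg 1, τ=3/4; S=0+716/411·τ+1127/274·τ²+-1525/822·τ³=49759/17536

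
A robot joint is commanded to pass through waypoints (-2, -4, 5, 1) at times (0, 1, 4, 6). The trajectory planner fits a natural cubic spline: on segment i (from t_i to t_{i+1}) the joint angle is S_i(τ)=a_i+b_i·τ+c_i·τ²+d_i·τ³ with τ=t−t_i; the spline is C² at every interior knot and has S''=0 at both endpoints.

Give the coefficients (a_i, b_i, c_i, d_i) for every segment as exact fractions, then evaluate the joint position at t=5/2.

  seg 0: a=-2 b=-207/71 c=0 d=65/71
  seg 1: a=-4 b=-12/71 c=195/71 d=-40/71
  seg 2: a=5 b=78/71 c=-165/71 d=55/142
S(5/2) = 7/284

Δ: Δ0=-2, Δ1=3, Δ2=-2
row 1: diag=8, rhs=30; c'=3/8, d'=15/4
row 2: denom=10−3·3/8=71/8; d'=(-30−3·15/4)/(71/8)=-330/71
back: M2=-330/71
back: M1=15/4−3/8·-330/71=390/71
M: M0=0, M1=390/71, M2=-330/71, M3=0
seg 0: a=-2, c=M0/2=0, d=(M1−M0)/(6·1)=65/71, b=Δ0−h0·(2M0+M1)/6=-207/71
seg 1: a=-4, c=M1/2=195/71, d=(M2−M1)/(6·3)=-40/71, b=Δ1−h1·(2M1+M2)/6=-12/71
seg 2: a=5, c=M2/2=-165/71, d=(M3−M2)/(6·2)=55/142, b=Δ2−h2·(2M2+M3)/6=78/71
t_q=5/2 → seg 1, τ=3/2; S=-4+-12/71·τ+195/71·τ²+-40/71·τ³=7/284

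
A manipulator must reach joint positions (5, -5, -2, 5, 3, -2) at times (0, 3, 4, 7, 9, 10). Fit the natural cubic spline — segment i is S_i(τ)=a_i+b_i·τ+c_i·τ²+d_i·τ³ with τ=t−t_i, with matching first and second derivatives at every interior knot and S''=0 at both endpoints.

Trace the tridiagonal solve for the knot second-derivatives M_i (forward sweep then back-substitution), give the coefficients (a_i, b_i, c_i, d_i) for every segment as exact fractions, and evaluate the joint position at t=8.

  seg 0: a=5 b=-8905/1548 c=0 d=3745/13932
  seg 1: a=-5 b=1165/774 c=3745/1548 d=-159/172
  seg 2: a=-2 b=5527/1548 c=-137/387 d=-271/13932
  seg 3: a=5 b=713/774 c=-91/172 d=-167/774
  seg 4: a=3 b=-2929/774 c=-941/516 d=941/1548
S(8) = 2671/516

Δ: Δ0=-10/3, Δ1=3, Δ2=7/3, Δ3=-1, Δ4=-5
row 1: diag=8, rhs=38; c'=1/8, d'=19/4
row 2: denom=8−1·1/8=63/8; d'=(-4−1·19/4)/(63/8)=-10/9
row 3: denom=10−3·8/21=62/7; d'=(-20−3·-10/9)/(62/7)=-175/93
row 4: denom=6−2·7/31=172/31; d'=(-24−2·-175/93)/(172/31)=-941/258
back: M4=-941/258
back: M3=-175/93−7/31·-941/258=-91/86
back: M2=-10/9−8/21·-91/86=-274/387
back: M1=19/4−1/8·-274/387=3745/774
M: M0=0, M1=3745/774, M2=-274/387, M3=-91/86, M4=-941/258, M5=0
seg 0: a=5, c=M0/2=0, d=(M1−M0)/(6·3)=3745/13932, b=Δ0−h0·(2M0+M1)/6=-8905/1548
seg 1: a=-5, c=M1/2=3745/1548, d=(M2−M1)/(6·1)=-159/172, b=Δ1−h1·(2M1+M2)/6=1165/774
seg 2: a=-2, c=M2/2=-137/387, d=(M3−M2)/(6·3)=-271/13932, b=Δ2−h2·(2M2+M3)/6=5527/1548
seg 3: a=5, c=M3/2=-91/172, d=(M4−M3)/(6·2)=-167/774, b=Δ3−h3·(2M3+M4)/6=713/774
seg 4: a=3, c=M4/2=-941/516, d=(M5−M4)/(6·1)=941/1548, b=Δ4−h4·(2M4+M5)/6=-2929/774
t_q=8 → seg 3, τ=1; S=5+713/774·τ+-91/172·τ²+-167/774·τ³=2671/516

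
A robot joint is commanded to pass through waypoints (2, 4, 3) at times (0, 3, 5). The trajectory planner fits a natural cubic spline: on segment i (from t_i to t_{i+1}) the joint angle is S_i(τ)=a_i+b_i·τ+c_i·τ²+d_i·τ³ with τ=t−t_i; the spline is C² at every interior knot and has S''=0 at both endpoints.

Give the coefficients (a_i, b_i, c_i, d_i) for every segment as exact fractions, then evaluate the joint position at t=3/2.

  seg 0: a=2 b=61/60 c=0 d=-7/180
  seg 1: a=4 b=-1/30 c=-7/20 d=7/120
S(3/2) = 543/160

Δ: Δ0=2/3, Δ1=-1/2
row 1: diag=10, rhs=-7; c'=1/5, d'=-7/10
back: M1=-7/10
M: M0=0, M1=-7/10, M2=0
seg 0: a=2, c=M0/2=0, d=(M1−M0)/(6·3)=-7/180, b=Δ0−h0·(2M0+M1)/6=61/60
seg 1: a=4, c=M1/2=-7/20, d=(M2−M1)/(6·2)=7/120, b=Δ1−h1·(2M1+M2)/6=-1/30
t_q=3/2 → seg 0, τ=3/2; S=2+61/60·τ+0·τ²+-7/180·τ³=543/160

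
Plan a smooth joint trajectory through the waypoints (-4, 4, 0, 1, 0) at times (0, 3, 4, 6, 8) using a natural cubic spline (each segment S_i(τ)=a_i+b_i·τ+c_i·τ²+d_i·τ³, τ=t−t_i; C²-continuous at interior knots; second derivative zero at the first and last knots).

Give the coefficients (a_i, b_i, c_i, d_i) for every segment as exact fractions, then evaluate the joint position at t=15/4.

Δ: Δ0=8/3, Δ1=-4, Δ2=1/2, Δ3=-1/2
row 1: diag=8, rhs=-40; c'=1/8, d'=-5
row 2: denom=6−1·1/8=47/8; d'=(27−1·-5)/(47/8)=256/47
row 3: denom=8−2·16/47=344/47; d'=(-6−2·256/47)/(344/47)=-397/172
back: M3=-397/172
back: M2=256/47−16/47·-397/172=268/43
back: M1=-5−1/8·268/43=-497/86
M: M0=0, M1=-497/86, M2=268/43, M3=-397/172, M4=0
seg 0: a=-4, c=M0/2=0, d=(M1−M0)/(6·3)=-497/1548, b=Δ0−h0·(2M0+M1)/6=2867/516
seg 1: a=4, c=M1/2=-497/172, d=(M2−M1)/(6·1)=1033/516, b=Δ1−h1·(2M1+M2)/6=-803/258
seg 2: a=0, c=M2/2=134/43, d=(M3−M2)/(6·2)=-1469/2064, b=Δ2−h2·(2M2+M3)/6=-1489/516
seg 3: a=1, c=M3/2=-397/344, d=(M4−M3)/(6·2)=397/2064, b=Δ3−h3·(2M3+M4)/6=134/129
t_q=15/4 → seg 1, τ=3/4; S=4+-803/258·τ+-497/172·τ²+1033/516·τ³=9741/11008

  seg 0: a=-4 b=2867/516 c=0 d=-497/1548
  seg 1: a=4 b=-803/258 c=-497/172 d=1033/516
  seg 2: a=0 b=-1489/516 c=134/43 d=-1469/2064
  seg 3: a=1 b=134/129 c=-397/344 d=397/2064
S(15/4) = 9741/11008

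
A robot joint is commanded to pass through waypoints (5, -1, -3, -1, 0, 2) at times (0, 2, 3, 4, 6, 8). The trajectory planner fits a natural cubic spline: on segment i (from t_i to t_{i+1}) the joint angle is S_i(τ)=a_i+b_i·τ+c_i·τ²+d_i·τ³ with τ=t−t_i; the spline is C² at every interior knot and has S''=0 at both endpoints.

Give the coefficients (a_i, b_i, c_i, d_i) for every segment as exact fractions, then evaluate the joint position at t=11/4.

Δ: Δ0=-3, Δ1=-2, Δ2=2, Δ3=1/2, Δ4=1
row 1: diag=6, rhs=6; c'=1/6, d'=1
row 2: denom=4−1·1/6=23/6; d'=(24−1·1)/(23/6)=6
row 3: denom=6−1·6/23=132/23; d'=(-9−1·6)/(132/23)=-115/44
row 4: denom=8−2·23/66=241/33; d'=(3−2·-115/44)/(241/33)=543/482
back: M4=543/482
back: M3=-115/44−23/66·543/482=-1449/482
back: M2=6−6/23·-1449/482=1635/241
back: M1=1−1/6·1635/241=-63/482
M: M0=0, M1=-63/482, M2=1635/241, M3=-1449/482, M4=543/482, M5=0
seg 0: a=5, c=M0/2=0, d=(M1−M0)/(6·2)=-21/1928, b=Δ0−h0·(2M0+M1)/6=-1425/482
seg 1: a=-1, c=M1/2=-63/964, d=(M2−M1)/(6·1)=1111/964, b=Δ1−h1·(2M1+M2)/6=-744/241
seg 2: a=-3, c=M2/2=1635/482, d=(M3−M2)/(6·1)=-1573/964, b=Δ2−h2·(2M2+M3)/6=231/964
seg 3: a=-1, c=M3/2=-1449/964, d=(M4−M3)/(6·2)=83/241, b=Δ3−h3·(2M3+M4)/6=513/241
seg 4: a=0, c=M4/2=543/964, d=(M5−M4)/(6·2)=-181/1928, b=Δ4−h4·(2M4+M5)/6=60/241
t_q=11/4 → seg 1, τ=3/4; S=-1+-744/241·τ+-63/964·τ²+1111/964·τ³=-176815/61696

  seg 0: a=5 b=-1425/482 c=0 d=-21/1928
  seg 1: a=-1 b=-744/241 c=-63/964 d=1111/964
  seg 2: a=-3 b=231/964 c=1635/482 d=-1573/964
  seg 3: a=-1 b=513/241 c=-1449/964 d=83/241
  seg 4: a=0 b=60/241 c=543/964 d=-181/1928
S(11/4) = -176815/61696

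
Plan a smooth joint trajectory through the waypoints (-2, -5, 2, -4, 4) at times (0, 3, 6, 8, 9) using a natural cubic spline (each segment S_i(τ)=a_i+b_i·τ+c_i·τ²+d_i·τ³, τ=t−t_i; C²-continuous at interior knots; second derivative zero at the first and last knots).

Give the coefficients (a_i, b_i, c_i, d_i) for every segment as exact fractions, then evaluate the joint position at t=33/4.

  seg 0: a=-2 b=-832/309 c=0 d=523/2781
  seg 1: a=-5 b=737/309 c=523/309 d=-1585/2781
  seg 2: a=2 b=-880/309 c=-354/103 d=2077/1236
  seg 3: a=-4 b=1103/309 c=1369/206 d=-1369/618
S(33/4) = -35951/13184

Δ: Δ0=-1, Δ1=7/3, Δ2=-3, Δ3=8
row 1: diag=12, rhs=20; c'=1/4, d'=5/3
row 2: denom=10−3·1/4=37/4; d'=(-32−3·5/3)/(37/4)=-4
row 3: denom=6−2·8/37=206/37; d'=(66−2·-4)/(206/37)=1369/103
back: M3=1369/103
back: M2=-4−8/37·1369/103=-708/103
back: M1=5/3−1/4·-708/103=1046/309
M: M0=0, M1=1046/309, M2=-708/103, M3=1369/103, M4=0
seg 0: a=-2, c=M0/2=0, d=(M1−M0)/(6·3)=523/2781, b=Δ0−h0·(2M0+M1)/6=-832/309
seg 1: a=-5, c=M1/2=523/309, d=(M2−M1)/(6·3)=-1585/2781, b=Δ1−h1·(2M1+M2)/6=737/309
seg 2: a=2, c=M2/2=-354/103, d=(M3−M2)/(6·2)=2077/1236, b=Δ2−h2·(2M2+M3)/6=-880/309
seg 3: a=-4, c=M3/2=1369/206, d=(M4−M3)/(6·1)=-1369/618, b=Δ3−h3·(2M3+M4)/6=1103/309
t_q=33/4 → seg 3, τ=1/4; S=-4+1103/309·τ+1369/206·τ²+-1369/618·τ³=-35951/13184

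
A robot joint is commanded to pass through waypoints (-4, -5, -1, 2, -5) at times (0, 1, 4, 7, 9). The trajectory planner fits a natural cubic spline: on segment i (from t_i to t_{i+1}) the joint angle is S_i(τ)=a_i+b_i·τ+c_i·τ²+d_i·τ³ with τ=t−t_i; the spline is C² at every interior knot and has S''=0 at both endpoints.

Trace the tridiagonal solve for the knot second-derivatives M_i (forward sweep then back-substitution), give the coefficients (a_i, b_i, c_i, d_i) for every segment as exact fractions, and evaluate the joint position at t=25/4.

  seg 0: a=-4 b=-2053/1596 c=0 d=457/1596
  seg 1: a=-5 b=-341/798 c=457/532 d=-1303/14364
  seg 2: a=-1 b=3635/1596 c=17/399 d=-2243/14364
  seg 3: a=2 b=-1343/798 c=-725/532 d=725/3192
S(25/4) = 87215/34048

Δ: Δ0=-1, Δ1=4/3, Δ2=1, Δ3=-7/2
row 1: diag=8, rhs=14; c'=3/8, d'=7/4
row 2: denom=12−3·3/8=87/8; d'=(-2−3·7/4)/(87/8)=-2/3
row 3: denom=10−3·8/29=266/29; d'=(-27−3·-2/3)/(266/29)=-725/266
back: M3=-725/266
back: M2=-2/3−8/29·-725/266=34/399
back: M1=7/4−3/8·34/399=457/266
M: M0=0, M1=457/266, M2=34/399, M3=-725/266, M4=0
seg 0: a=-4, c=M0/2=0, d=(M1−M0)/(6·1)=457/1596, b=Δ0−h0·(2M0+M1)/6=-2053/1596
seg 1: a=-5, c=M1/2=457/532, d=(M2−M1)/(6·3)=-1303/14364, b=Δ1−h1·(2M1+M2)/6=-341/798
seg 2: a=-1, c=M2/2=17/399, d=(M3−M2)/(6·3)=-2243/14364, b=Δ2−h2·(2M2+M3)/6=3635/1596
seg 3: a=2, c=M3/2=-725/532, d=(M4−M3)/(6·2)=725/3192, b=Δ3−h3·(2M3+M4)/6=-1343/798
t_q=25/4 → seg 2, τ=9/4; S=-1+3635/1596·τ+17/399·τ²+-2243/14364·τ³=87215/34048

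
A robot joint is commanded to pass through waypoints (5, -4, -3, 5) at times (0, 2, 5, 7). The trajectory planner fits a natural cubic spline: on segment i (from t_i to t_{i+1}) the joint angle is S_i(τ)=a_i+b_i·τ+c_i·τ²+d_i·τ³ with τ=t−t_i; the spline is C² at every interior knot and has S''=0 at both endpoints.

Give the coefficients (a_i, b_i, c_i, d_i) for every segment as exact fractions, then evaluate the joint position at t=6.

  seg 0: a=5 b=-415/78 c=0 d=8/39
  seg 1: a=-4 b=-223/78 c=16/13 d=-1/18
  seg 2: a=-3 b=118/39 c=19/26 d=-19/156
S(6) = 33/52

Δ: Δ0=-9/2, Δ1=1/3, Δ2=4
row 1: diag=10, rhs=29; c'=3/10, d'=29/10
row 2: denom=10−3·3/10=91/10; d'=(22−3·29/10)/(91/10)=19/13
back: M2=19/13
back: M1=29/10−3/10·19/13=32/13
M: M0=0, M1=32/13, M2=19/13, M3=0
seg 0: a=5, c=M0/2=0, d=(M1−M0)/(6·2)=8/39, b=Δ0−h0·(2M0+M1)/6=-415/78
seg 1: a=-4, c=M1/2=16/13, d=(M2−M1)/(6·3)=-1/18, b=Δ1−h1·(2M1+M2)/6=-223/78
seg 2: a=-3, c=M2/2=19/26, d=(M3−M2)/(6·2)=-19/156, b=Δ2−h2·(2M2+M3)/6=118/39
t_q=6 → seg 2, τ=1; S=-3+118/39·τ+19/26·τ²+-19/156·τ³=33/52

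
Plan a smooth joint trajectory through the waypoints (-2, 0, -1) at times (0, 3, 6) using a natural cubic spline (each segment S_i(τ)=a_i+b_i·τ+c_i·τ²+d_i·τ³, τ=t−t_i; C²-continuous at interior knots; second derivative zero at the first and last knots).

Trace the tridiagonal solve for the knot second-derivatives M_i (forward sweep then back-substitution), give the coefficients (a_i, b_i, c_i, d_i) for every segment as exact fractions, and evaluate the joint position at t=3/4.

Δ: Δ0=2/3, Δ1=-1/3
row 1: diag=12, rhs=-6; c'=1/4, d'=-1/2
back: M1=-1/2
M: M0=0, M1=-1/2, M2=0
seg 0: a=-2, c=M0/2=0, d=(M1−M0)/(6·3)=-1/36, b=Δ0−h0·(2M0+M1)/6=11/12
seg 1: a=0, c=M1/2=-1/4, d=(M2−M1)/(6·3)=1/36, b=Δ1−h1·(2M1+M2)/6=1/6
t_q=3/4 → seg 0, τ=3/4; S=-2+11/12·τ+0·τ²+-1/36·τ³=-339/256

  seg 0: a=-2 b=11/12 c=0 d=-1/36
  seg 1: a=0 b=1/6 c=-1/4 d=1/36
S(3/4) = -339/256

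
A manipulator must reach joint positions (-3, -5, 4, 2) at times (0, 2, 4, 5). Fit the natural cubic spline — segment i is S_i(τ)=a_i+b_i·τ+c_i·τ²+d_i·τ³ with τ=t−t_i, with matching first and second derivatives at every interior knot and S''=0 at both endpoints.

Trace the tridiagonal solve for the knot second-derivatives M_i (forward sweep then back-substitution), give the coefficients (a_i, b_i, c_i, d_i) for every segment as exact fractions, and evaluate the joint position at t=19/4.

Δ: Δ0=-1, Δ1=9/2, Δ2=-2
row 1: diag=8, rhs=33; c'=1/4, d'=33/8
row 2: denom=6−2·1/4=11/2; d'=(-39−2·33/8)/(11/2)=-189/22
back: M2=-189/22
back: M1=33/8−1/4·-189/22=69/11
M: M0=0, M1=69/11, M2=-189/22, M3=0
seg 0: a=-3, c=M0/2=0, d=(M1−M0)/(6·2)=23/44, b=Δ0−h0·(2M0+M1)/6=-34/11
seg 1: a=-5, c=M1/2=69/22, d=(M2−M1)/(6·2)=-109/88, b=Δ1−h1·(2M1+M2)/6=35/11
seg 2: a=4, c=M2/2=-189/44, d=(M3−M2)/(6·1)=63/44, b=Δ2−h2·(2M2+M3)/6=19/22
t_q=19/4 → seg 2, τ=3/4; S=4+19/22·τ+-189/44·τ²+63/44·τ³=7985/2816

  seg 0: a=-3 b=-34/11 c=0 d=23/44
  seg 1: a=-5 b=35/11 c=69/22 d=-109/88
  seg 2: a=4 b=19/22 c=-189/44 d=63/44
S(19/4) = 7985/2816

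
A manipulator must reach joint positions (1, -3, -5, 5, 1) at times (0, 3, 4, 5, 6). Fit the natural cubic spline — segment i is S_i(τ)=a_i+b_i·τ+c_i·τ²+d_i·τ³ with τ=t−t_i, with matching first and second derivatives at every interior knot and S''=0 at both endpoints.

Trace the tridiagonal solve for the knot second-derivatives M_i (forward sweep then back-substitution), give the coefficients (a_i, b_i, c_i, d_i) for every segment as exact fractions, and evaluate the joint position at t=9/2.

  seg 0: a=1 b=46/87 c=0 d=-6/29
  seg 1: a=-3 b=-440/87 c=-54/29 d=428/87
  seg 2: a=-5 b=520/87 c=374/29 d=-772/87
  seg 3: a=5 b=448/87 c=-398/29 d=398/87
S(9/2) = 3/29

Δ: Δ0=-4/3, Δ1=-2, Δ2=10, Δ3=-4
row 1: diag=8, rhs=-4; c'=1/8, d'=-1/2
row 2: denom=4−1·1/8=31/8; d'=(72−1·-1/2)/(31/8)=580/31
row 3: denom=4−1·8/31=116/31; d'=(-84−1·580/31)/(116/31)=-796/29
back: M3=-796/29
back: M2=580/31−8/31·-796/29=748/29
back: M1=-1/2−1/8·748/29=-108/29
M: M0=0, M1=-108/29, M2=748/29, M3=-796/29, M4=0
seg 0: a=1, c=M0/2=0, d=(M1−M0)/(6·3)=-6/29, b=Δ0−h0·(2M0+M1)/6=46/87
seg 1: a=-3, c=M1/2=-54/29, d=(M2−M1)/(6·1)=428/87, b=Δ1−h1·(2M1+M2)/6=-440/87
seg 2: a=-5, c=M2/2=374/29, d=(M3−M2)/(6·1)=-772/87, b=Δ2−h2·(2M2+M3)/6=520/87
seg 3: a=5, c=M3/2=-398/29, d=(M4−M3)/(6·1)=398/87, b=Δ3−h3·(2M3+M4)/6=448/87
t_q=9/2 → seg 2, τ=1/2; S=-5+520/87·τ+374/29·τ²+-772/87·τ³=3/29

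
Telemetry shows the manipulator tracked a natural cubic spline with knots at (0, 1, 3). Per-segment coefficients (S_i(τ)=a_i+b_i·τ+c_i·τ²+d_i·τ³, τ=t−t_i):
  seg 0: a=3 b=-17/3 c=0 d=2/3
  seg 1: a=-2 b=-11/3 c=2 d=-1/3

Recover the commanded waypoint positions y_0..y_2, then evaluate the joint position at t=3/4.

y_0 = S_0(0) = a_0 = 3
y_1 = S_1(0) = a_1 = -2
y_2 = S_1(2) = -4
t_q=3/4 is in segment 0 (τ=3/4); S_0(τ)=-31/32

y_0=3 y_1=-2 y_2=-4
S(3/4) = -31/32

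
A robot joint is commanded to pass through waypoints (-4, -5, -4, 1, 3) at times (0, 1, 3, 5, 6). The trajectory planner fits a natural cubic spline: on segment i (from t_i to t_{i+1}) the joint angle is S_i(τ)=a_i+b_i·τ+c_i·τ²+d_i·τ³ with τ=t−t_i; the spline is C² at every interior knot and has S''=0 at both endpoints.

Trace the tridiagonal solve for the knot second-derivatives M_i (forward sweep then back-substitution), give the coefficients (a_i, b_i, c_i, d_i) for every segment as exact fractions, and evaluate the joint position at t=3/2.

  seg 0: a=-4 b=-7/6 c=0 d=1/6
  seg 1: a=-5 b=-2/3 c=1/2 d=1/24
  seg 2: a=-4 b=11/6 c=3/4 d=-5/24
  seg 3: a=1 b=7/3 c=-1/2 d=1/6
S(3/2) = -333/64

Δ: Δ0=-1, Δ1=1/2, Δ2=5/2, Δ3=2
row 1: diag=6, rhs=9; c'=1/3, d'=3/2
row 2: denom=8−2·1/3=22/3; d'=(12−2·3/2)/(22/3)=27/22
row 3: denom=6−2·3/11=60/11; d'=(-3−2·27/22)/(60/11)=-1
back: M3=-1
back: M2=27/22−3/11·-1=3/2
back: M1=3/2−1/3·3/2=1
M: M0=0, M1=1, M2=3/2, M3=-1, M4=0
seg 0: a=-4, c=M0/2=0, d=(M1−M0)/(6·1)=1/6, b=Δ0−h0·(2M0+M1)/6=-7/6
seg 1: a=-5, c=M1/2=1/2, d=(M2−M1)/(6·2)=1/24, b=Δ1−h1·(2M1+M2)/6=-2/3
seg 2: a=-4, c=M2/2=3/4, d=(M3−M2)/(6·2)=-5/24, b=Δ2−h2·(2M2+M3)/6=11/6
seg 3: a=1, c=M3/2=-1/2, d=(M4−M3)/(6·1)=1/6, b=Δ3−h3·(2M3+M4)/6=7/3
t_q=3/2 → seg 1, τ=1/2; S=-5+-2/3·τ+1/2·τ²+1/24·τ³=-333/64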